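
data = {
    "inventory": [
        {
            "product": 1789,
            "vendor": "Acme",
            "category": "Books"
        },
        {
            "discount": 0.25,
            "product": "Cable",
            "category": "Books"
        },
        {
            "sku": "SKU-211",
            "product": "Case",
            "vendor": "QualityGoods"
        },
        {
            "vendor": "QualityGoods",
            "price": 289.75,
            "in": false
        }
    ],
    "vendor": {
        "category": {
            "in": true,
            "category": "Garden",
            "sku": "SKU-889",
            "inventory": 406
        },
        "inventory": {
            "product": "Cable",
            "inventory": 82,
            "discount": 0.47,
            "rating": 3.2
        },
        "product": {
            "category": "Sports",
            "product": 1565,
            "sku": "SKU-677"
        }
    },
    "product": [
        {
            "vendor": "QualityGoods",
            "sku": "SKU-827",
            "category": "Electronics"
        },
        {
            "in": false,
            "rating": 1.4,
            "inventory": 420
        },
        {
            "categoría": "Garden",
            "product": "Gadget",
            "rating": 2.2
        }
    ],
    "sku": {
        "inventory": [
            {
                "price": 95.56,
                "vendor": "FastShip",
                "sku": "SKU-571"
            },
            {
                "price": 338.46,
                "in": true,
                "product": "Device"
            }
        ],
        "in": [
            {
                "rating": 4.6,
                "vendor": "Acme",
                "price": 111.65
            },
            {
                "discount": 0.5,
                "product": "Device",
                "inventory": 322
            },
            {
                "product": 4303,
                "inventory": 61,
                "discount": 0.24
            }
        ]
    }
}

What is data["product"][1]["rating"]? 1.4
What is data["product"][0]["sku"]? "SKU-827"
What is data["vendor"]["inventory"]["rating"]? 3.2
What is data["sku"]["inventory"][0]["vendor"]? "FastShip"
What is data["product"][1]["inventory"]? 420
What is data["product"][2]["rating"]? 2.2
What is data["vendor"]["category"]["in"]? True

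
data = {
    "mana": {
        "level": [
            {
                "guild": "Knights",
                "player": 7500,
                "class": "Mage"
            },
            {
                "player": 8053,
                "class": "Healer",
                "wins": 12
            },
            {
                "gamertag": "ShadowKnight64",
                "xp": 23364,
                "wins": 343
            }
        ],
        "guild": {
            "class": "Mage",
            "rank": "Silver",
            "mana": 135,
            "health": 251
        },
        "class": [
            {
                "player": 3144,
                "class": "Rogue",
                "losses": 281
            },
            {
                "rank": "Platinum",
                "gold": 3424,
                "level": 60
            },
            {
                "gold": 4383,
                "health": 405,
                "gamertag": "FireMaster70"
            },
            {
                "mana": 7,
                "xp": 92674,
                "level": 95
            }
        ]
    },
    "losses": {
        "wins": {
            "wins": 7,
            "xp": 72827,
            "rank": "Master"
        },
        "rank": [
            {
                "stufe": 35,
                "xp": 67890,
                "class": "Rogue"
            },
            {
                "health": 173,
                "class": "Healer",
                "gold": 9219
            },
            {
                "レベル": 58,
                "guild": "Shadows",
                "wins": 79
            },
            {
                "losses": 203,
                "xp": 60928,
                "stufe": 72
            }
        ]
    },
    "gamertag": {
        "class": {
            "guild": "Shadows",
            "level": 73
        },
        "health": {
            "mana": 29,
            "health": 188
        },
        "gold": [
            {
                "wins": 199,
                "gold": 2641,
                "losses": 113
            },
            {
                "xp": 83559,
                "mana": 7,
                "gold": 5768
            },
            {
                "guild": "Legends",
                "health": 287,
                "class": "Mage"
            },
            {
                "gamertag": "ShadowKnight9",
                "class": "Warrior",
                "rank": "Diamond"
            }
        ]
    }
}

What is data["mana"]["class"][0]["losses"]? 281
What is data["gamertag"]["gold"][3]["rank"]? "Diamond"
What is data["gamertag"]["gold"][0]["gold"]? 2641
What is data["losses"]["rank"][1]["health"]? 173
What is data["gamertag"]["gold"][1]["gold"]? 5768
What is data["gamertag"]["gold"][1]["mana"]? 7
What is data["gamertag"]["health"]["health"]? 188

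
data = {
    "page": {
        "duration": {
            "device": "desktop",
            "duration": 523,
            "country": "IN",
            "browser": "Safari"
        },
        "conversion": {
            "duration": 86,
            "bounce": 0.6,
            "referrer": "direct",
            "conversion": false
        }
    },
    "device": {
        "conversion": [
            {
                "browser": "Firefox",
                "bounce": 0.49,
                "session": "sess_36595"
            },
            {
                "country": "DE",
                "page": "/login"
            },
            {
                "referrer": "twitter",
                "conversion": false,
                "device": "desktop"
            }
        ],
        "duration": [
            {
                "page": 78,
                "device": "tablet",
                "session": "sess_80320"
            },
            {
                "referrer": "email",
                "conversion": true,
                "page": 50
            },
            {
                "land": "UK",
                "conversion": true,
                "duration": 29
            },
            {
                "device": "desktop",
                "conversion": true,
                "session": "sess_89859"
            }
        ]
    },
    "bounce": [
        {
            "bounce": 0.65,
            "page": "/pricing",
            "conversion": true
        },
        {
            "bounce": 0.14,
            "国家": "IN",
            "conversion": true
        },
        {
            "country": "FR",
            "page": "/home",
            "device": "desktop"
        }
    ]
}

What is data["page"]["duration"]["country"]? "IN"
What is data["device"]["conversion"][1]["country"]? "DE"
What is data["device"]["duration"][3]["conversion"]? True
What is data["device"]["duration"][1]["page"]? 50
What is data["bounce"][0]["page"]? "/pricing"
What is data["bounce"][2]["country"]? "FR"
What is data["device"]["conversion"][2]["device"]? "desktop"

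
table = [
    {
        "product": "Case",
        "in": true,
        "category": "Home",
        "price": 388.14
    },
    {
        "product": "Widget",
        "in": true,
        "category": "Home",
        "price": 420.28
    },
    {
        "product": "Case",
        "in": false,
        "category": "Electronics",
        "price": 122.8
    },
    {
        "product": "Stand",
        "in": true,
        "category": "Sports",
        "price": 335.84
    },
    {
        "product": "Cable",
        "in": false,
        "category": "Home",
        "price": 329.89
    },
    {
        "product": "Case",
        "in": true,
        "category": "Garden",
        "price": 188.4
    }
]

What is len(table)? 6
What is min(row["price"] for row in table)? 122.8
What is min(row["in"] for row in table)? False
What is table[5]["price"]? 188.4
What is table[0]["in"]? True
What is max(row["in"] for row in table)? True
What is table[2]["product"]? "Case"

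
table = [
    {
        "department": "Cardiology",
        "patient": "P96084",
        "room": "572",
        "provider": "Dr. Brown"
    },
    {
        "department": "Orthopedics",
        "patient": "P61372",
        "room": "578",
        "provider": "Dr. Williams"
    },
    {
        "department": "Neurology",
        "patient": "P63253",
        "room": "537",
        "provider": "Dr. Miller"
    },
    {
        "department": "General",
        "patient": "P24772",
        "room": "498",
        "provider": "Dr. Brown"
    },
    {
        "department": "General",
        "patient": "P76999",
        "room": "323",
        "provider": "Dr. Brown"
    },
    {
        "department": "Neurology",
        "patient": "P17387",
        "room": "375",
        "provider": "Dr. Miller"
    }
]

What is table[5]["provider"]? "Dr. Miller"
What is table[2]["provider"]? "Dr. Miller"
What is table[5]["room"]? "375"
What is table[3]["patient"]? "P24772"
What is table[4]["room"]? "323"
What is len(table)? 6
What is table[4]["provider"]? "Dr. Brown"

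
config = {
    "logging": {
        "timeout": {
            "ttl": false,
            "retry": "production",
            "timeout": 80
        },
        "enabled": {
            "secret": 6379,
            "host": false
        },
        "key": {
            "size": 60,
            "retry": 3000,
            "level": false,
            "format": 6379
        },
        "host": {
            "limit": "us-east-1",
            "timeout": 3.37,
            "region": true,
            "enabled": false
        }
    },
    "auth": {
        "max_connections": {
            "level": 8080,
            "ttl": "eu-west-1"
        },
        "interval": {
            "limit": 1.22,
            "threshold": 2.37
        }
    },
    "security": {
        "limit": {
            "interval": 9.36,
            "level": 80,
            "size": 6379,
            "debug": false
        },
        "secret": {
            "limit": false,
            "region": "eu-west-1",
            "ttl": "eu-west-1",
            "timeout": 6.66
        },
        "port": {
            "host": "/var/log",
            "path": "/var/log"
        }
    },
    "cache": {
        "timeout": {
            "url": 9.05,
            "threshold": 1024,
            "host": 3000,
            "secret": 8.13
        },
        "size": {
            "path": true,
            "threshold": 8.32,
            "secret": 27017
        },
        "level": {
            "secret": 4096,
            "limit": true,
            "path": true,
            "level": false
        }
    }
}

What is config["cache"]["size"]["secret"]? 27017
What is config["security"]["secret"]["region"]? "eu-west-1"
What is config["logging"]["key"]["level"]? False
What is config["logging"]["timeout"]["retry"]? "production"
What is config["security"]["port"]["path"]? "/var/log"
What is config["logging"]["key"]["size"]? 60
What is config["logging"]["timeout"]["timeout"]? 80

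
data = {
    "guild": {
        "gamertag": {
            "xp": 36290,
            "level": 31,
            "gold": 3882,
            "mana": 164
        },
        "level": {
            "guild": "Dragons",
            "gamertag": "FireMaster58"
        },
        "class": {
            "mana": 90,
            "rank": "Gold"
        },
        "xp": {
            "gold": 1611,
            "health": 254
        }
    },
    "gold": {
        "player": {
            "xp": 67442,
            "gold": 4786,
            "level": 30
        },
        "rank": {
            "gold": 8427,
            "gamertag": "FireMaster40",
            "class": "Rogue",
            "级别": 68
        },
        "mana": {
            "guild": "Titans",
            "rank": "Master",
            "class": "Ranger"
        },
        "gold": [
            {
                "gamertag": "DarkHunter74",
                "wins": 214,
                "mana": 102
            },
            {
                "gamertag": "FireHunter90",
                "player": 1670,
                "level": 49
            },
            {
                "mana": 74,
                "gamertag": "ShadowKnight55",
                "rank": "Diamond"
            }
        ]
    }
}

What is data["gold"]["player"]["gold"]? 4786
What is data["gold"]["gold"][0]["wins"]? 214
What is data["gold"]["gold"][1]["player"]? 1670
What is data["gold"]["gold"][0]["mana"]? 102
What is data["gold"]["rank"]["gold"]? 8427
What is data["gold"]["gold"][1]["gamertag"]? "FireHunter90"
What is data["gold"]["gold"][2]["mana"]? 74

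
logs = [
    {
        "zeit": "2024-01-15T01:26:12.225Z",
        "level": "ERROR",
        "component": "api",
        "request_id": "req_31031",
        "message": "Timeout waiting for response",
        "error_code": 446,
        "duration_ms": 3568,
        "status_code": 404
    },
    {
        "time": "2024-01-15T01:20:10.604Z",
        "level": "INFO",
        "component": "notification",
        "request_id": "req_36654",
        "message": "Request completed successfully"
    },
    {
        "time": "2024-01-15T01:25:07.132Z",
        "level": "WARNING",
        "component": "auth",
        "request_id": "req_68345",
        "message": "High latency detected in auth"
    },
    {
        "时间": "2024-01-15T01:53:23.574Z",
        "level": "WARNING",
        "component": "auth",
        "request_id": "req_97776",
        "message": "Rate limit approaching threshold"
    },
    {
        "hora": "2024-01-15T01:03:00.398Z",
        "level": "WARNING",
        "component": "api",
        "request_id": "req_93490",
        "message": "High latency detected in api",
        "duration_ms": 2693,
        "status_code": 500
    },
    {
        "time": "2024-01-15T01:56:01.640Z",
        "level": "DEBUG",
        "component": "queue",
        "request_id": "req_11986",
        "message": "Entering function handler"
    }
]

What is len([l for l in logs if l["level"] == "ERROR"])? 1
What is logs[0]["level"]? "ERROR"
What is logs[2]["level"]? "WARNING"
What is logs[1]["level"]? "INFO"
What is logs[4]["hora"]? "2024-01-15T01:03:00.398Z"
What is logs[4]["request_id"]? "req_93490"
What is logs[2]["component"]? "auth"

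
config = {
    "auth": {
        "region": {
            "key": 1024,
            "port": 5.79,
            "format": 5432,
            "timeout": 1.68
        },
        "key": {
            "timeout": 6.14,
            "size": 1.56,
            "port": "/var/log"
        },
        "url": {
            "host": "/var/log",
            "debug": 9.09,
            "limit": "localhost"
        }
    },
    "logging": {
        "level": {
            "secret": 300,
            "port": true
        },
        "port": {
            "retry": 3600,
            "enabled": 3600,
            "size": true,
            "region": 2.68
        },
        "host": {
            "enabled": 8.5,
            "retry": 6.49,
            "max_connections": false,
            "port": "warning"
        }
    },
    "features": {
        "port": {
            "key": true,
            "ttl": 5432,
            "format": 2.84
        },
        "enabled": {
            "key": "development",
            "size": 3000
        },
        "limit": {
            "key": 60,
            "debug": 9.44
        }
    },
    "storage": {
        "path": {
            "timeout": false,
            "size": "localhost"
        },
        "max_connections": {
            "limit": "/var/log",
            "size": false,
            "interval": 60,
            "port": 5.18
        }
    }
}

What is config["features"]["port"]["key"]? True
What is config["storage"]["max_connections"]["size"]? False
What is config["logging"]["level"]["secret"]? 300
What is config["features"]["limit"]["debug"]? 9.44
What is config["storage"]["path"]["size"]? "localhost"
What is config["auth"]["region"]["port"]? 5.79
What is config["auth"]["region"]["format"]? 5432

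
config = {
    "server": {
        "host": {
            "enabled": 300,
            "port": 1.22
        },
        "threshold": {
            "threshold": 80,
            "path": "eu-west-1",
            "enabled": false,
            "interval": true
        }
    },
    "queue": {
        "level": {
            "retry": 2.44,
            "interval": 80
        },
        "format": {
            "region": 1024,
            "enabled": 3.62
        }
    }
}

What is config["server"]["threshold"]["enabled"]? False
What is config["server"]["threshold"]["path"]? "eu-west-1"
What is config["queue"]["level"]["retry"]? 2.44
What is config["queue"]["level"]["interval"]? 80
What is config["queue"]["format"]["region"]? 1024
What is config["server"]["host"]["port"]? 1.22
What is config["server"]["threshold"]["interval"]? True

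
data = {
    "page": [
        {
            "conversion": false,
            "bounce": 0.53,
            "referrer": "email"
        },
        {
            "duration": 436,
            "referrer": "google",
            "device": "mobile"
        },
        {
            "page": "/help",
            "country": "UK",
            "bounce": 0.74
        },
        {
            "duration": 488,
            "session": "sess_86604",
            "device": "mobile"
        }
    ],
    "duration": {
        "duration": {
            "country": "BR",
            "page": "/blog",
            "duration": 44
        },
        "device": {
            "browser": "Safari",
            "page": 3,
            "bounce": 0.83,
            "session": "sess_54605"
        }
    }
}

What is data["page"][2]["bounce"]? 0.74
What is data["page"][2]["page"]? "/help"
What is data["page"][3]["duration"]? 488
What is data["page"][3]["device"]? "mobile"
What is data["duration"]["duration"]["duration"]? 44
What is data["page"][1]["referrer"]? "google"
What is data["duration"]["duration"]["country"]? "BR"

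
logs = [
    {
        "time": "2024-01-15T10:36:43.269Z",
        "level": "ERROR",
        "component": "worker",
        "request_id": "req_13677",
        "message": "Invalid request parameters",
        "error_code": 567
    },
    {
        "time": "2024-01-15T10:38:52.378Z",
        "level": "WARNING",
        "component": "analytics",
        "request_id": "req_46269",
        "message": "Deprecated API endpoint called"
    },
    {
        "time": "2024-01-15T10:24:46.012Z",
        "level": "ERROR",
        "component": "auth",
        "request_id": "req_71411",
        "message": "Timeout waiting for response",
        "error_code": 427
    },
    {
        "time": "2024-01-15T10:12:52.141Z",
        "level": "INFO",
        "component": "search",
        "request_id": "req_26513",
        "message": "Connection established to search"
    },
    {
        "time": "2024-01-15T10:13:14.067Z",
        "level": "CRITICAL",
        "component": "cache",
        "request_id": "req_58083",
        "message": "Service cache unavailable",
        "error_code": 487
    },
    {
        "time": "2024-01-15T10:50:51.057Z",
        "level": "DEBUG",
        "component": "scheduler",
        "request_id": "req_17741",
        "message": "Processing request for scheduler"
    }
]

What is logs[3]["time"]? "2024-01-15T10:12:52.141Z"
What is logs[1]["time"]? "2024-01-15T10:38:52.378Z"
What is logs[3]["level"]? "INFO"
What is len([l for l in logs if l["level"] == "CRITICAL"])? 1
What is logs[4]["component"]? "cache"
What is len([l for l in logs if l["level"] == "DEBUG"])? 1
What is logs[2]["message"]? "Timeout waiting for response"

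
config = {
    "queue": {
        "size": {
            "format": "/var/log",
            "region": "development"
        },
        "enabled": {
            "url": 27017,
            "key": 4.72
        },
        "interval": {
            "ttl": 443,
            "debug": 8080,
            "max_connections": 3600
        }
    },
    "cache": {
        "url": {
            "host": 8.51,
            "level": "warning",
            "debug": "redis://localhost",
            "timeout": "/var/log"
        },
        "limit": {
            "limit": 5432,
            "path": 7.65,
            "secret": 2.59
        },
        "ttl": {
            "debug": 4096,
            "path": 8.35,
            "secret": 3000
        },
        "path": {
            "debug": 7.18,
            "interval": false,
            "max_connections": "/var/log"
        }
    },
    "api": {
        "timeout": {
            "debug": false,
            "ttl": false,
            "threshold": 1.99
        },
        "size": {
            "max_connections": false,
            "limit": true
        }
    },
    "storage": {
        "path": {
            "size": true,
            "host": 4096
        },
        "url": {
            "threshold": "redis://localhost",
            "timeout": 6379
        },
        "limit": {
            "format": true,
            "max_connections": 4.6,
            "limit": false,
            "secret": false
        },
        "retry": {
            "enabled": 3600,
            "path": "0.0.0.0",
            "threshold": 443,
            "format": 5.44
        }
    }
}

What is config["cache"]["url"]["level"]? "warning"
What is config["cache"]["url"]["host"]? 8.51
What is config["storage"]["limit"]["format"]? True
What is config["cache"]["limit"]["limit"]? 5432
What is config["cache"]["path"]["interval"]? False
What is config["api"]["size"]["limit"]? True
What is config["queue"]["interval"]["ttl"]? 443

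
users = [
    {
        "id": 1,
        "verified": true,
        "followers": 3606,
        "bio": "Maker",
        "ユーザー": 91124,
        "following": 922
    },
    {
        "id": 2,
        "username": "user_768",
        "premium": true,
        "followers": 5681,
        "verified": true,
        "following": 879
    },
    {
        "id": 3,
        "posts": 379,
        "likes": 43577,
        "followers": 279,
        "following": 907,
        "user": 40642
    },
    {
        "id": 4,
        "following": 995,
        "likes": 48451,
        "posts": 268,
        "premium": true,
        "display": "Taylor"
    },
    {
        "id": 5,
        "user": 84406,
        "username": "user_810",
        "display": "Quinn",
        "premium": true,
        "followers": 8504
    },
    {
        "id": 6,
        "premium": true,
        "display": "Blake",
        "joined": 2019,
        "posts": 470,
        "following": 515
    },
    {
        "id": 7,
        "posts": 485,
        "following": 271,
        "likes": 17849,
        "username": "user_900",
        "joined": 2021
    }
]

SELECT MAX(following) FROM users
995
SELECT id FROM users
[1, 2, 3, 4, 5, 6, 7]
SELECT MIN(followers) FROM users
279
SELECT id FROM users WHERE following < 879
[6, 7]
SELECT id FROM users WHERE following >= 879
[1, 2, 3, 4]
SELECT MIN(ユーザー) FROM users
91124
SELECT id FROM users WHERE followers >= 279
[1, 2, 3, 5]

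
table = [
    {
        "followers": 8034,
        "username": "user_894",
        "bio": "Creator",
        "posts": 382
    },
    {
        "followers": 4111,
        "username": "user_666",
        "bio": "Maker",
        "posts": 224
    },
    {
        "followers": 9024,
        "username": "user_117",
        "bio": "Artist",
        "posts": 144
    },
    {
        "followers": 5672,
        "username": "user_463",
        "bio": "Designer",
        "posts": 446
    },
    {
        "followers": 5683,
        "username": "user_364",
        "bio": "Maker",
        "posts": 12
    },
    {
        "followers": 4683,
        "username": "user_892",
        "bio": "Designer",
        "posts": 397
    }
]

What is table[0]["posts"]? 382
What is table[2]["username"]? "user_117"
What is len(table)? 6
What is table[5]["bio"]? "Designer"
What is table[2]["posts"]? 144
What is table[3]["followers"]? 5672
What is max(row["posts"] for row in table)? 446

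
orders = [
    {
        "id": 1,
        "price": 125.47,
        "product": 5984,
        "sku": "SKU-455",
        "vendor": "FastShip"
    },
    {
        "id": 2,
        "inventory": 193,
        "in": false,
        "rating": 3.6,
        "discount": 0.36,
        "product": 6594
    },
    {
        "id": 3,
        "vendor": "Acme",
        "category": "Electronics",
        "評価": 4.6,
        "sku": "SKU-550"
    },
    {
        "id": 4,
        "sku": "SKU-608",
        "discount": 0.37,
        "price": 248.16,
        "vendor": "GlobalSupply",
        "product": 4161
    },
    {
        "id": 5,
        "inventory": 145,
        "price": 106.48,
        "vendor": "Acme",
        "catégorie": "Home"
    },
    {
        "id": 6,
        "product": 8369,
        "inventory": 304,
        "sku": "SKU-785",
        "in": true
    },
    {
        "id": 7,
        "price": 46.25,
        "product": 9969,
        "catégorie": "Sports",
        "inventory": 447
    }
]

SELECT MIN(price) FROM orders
46.25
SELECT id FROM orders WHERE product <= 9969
[1, 2, 4, 6, 7]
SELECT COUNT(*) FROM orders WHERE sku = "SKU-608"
1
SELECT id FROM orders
[1, 2, 3, 4, 5, 6, 7]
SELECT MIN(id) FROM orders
1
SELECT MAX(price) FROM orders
248.16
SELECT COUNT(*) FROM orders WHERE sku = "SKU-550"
1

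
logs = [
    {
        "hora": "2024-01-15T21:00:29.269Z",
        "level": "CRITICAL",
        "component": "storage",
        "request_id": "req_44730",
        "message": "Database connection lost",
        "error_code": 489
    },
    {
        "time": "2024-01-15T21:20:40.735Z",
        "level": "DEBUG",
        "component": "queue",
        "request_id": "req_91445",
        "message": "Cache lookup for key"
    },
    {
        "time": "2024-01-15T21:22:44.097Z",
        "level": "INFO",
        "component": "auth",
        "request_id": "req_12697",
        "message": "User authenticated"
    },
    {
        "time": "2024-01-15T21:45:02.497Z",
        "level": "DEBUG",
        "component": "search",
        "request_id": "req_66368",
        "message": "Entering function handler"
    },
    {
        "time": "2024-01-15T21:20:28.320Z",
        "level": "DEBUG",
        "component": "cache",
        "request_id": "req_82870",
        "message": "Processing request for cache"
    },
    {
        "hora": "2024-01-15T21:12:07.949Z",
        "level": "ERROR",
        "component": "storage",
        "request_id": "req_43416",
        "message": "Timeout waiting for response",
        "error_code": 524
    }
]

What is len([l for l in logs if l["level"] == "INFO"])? 1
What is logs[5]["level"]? "ERROR"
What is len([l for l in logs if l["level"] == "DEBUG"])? 3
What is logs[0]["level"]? "CRITICAL"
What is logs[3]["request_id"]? "req_66368"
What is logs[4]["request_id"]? "req_82870"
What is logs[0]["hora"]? "2024-01-15T21:00:29.269Z"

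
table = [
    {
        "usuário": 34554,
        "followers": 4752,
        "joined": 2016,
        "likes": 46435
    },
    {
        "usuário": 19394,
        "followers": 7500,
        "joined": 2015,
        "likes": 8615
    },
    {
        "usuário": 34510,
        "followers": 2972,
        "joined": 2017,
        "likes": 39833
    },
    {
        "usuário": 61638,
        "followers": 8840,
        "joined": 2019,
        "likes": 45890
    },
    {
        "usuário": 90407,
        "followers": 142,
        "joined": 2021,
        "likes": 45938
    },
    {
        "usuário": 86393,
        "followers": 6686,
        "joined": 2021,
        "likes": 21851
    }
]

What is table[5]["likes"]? 21851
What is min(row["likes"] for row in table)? 8615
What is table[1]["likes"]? 8615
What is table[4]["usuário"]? 90407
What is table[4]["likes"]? 45938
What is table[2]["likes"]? 39833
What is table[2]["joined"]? 2017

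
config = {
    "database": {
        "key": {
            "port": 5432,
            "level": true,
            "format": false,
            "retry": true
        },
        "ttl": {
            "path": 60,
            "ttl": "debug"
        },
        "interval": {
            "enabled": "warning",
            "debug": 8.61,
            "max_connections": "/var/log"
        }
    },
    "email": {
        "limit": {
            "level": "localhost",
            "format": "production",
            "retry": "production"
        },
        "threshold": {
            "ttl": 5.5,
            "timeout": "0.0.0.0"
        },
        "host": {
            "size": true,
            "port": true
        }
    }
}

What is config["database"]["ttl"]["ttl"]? "debug"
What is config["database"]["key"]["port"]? 5432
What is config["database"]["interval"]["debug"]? 8.61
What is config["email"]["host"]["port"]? True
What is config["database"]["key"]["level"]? True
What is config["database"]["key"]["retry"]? True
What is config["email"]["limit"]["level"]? "localhost"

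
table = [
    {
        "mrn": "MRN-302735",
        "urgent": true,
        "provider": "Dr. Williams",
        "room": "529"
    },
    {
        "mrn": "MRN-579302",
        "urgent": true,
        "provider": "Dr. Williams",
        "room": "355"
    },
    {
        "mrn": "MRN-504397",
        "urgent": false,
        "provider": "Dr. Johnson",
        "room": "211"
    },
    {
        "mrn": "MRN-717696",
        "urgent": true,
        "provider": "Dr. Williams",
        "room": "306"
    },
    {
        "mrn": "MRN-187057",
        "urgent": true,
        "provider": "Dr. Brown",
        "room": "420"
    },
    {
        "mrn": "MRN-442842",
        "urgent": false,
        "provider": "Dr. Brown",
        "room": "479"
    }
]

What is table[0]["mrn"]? "MRN-302735"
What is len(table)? 6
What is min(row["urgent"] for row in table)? False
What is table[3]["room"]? "306"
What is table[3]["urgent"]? True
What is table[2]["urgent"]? False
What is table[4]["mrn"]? "MRN-187057"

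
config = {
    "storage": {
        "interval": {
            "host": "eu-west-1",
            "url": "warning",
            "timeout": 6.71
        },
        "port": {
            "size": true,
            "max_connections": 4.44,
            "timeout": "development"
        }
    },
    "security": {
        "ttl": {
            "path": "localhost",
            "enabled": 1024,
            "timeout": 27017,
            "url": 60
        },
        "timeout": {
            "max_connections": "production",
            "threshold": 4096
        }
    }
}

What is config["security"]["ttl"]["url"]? 60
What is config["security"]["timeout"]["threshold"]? 4096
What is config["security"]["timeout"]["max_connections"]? "production"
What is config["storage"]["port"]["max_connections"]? 4.44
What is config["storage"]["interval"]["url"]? "warning"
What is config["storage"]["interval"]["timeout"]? 6.71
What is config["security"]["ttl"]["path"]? "localhost"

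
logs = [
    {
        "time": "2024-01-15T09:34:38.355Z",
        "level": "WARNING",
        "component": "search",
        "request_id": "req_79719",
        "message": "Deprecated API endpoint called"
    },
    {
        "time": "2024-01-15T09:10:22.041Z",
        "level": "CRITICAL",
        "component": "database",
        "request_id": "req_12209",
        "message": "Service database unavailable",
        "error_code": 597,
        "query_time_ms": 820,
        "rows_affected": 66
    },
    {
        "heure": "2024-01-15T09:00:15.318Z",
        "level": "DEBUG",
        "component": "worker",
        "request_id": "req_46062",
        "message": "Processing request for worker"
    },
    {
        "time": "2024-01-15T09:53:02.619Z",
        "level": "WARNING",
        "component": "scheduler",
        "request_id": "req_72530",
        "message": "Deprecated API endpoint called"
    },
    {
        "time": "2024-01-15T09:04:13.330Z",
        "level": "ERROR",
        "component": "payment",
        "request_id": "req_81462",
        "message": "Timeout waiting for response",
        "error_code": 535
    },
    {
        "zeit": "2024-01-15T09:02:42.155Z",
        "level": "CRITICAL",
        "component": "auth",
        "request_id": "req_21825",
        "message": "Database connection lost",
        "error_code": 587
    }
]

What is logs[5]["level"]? "CRITICAL"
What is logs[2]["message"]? "Processing request for worker"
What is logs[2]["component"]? "worker"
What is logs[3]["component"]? "scheduler"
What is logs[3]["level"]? "WARNING"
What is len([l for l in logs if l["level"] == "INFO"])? 0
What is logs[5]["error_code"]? 587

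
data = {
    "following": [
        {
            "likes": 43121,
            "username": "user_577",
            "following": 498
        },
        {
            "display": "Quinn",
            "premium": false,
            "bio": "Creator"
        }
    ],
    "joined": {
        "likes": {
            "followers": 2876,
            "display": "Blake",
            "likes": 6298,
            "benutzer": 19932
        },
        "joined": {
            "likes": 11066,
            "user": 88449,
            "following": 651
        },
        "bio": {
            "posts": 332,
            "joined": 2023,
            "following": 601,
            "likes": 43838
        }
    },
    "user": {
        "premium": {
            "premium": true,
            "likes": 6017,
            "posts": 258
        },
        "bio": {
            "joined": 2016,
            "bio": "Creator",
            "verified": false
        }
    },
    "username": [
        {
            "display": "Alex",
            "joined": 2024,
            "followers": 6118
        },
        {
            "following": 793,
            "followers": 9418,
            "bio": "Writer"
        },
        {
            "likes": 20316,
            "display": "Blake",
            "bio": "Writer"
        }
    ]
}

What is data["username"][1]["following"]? 793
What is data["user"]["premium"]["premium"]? True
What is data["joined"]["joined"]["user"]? 88449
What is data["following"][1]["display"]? "Quinn"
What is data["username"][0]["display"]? "Alex"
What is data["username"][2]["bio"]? "Writer"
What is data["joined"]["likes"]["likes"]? 6298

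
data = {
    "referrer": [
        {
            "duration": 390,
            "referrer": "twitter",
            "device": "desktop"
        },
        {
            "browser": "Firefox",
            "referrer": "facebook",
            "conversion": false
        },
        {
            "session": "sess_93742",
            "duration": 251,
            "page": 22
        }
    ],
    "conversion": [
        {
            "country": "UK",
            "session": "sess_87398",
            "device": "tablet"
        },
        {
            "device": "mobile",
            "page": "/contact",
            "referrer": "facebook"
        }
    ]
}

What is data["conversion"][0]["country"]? "UK"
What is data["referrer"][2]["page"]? 22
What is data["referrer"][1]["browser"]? "Firefox"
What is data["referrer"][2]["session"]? "sess_93742"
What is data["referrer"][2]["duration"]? 251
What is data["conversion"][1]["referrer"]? "facebook"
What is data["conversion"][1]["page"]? "/contact"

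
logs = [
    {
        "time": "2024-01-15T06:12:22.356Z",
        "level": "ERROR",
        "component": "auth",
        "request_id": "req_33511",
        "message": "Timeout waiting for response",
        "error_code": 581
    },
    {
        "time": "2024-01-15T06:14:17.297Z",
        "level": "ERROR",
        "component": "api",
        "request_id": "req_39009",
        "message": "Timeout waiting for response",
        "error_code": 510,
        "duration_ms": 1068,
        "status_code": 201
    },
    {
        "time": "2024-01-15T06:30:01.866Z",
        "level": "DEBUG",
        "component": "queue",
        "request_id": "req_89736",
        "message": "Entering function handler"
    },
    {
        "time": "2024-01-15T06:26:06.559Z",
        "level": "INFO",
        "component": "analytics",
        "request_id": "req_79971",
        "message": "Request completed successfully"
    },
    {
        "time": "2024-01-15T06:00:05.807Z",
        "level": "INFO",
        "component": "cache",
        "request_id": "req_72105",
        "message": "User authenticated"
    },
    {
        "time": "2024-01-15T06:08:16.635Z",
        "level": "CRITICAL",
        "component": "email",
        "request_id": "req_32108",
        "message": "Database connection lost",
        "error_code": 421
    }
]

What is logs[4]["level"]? "INFO"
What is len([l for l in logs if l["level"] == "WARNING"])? 0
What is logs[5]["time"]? "2024-01-15T06:08:16.635Z"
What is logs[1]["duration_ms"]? 1068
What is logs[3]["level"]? "INFO"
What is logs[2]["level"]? "DEBUG"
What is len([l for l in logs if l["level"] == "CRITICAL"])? 1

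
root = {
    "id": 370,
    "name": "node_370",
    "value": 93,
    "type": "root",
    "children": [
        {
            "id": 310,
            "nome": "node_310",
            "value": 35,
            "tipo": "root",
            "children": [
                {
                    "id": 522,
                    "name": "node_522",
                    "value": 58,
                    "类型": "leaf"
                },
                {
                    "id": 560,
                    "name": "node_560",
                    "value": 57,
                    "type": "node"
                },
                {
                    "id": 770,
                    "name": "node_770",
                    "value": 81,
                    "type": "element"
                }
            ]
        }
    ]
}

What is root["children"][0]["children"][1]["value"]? 57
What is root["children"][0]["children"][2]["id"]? 770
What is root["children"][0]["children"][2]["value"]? 81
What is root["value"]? 93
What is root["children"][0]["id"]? 310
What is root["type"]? "root"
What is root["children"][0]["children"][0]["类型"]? "leaf"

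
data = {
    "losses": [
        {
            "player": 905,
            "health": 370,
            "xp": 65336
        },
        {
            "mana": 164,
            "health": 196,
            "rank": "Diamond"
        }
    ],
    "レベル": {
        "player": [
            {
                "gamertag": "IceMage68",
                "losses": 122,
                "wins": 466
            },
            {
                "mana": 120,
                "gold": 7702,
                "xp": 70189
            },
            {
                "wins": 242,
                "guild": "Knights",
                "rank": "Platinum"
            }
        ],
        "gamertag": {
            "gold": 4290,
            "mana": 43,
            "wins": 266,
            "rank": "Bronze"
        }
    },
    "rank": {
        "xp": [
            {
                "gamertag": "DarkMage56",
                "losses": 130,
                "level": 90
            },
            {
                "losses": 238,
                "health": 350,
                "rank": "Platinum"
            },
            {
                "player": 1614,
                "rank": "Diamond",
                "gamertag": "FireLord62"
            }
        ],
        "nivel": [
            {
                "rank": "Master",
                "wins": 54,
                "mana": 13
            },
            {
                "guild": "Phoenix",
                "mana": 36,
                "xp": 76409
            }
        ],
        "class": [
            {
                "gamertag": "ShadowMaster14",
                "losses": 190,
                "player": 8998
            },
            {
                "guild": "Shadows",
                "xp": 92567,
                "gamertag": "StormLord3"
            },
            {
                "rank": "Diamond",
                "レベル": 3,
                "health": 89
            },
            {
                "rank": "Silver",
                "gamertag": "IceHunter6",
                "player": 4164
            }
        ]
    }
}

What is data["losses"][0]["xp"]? 65336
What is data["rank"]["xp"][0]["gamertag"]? "DarkMage56"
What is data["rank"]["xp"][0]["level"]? 90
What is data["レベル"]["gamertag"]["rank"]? "Bronze"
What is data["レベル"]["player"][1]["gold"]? 7702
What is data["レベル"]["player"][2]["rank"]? "Platinum"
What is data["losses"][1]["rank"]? "Diamond"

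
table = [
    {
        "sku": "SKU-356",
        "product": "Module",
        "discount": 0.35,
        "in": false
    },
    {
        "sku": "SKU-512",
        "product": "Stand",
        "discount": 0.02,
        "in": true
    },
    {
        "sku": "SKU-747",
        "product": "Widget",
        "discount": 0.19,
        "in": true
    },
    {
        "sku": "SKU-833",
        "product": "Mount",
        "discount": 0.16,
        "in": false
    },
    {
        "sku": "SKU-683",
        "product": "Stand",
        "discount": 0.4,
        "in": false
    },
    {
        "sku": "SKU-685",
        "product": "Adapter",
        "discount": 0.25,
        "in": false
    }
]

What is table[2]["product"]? "Widget"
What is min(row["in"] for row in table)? False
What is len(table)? 6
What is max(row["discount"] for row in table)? 0.4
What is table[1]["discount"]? 0.02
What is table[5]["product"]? "Adapter"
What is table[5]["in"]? False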